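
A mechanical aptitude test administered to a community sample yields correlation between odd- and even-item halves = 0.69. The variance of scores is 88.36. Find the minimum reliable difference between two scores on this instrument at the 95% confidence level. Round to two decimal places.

11.16

SD = √88.36 = 9.400
r_full = 2·0.69 / (1 + 0.69) ≈ 0.817
The standard error of measurement is 9.400·√(1 − 0.817) ≈ 9.400·0.428 ≈ 4.026.
SE_diff = SEM · √2 ≈ 4.026 · 1.414 ≈ 5.694
Smallest detectable difference = 1.96·5.694 ≈ 11.159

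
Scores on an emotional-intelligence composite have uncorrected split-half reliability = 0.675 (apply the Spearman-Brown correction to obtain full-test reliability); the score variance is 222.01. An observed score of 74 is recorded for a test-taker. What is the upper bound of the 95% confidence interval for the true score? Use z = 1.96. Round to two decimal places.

86.86

SD = √222.01 ≈ 14.9000
r_full = 2·0.675 / (1 + 0.675) ≈ 0.8060
SEM = 14.9000×√(1 − 0.8060) ≈ 6.5633
1.96 × SEM ≈ 12.8640
Upper bound: 74 + 12.8640 = 86.8640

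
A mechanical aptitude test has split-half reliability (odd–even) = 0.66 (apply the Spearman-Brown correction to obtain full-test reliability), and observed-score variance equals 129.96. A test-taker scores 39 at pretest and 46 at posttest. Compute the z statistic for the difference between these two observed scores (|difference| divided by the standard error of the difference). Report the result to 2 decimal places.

0.96

SD = √129.96 ≈ 11.400
r_full = 2·0.66 / (1 + 0.66) ≈ 0.795
SEM = 11.400×√(1 − 0.795) ≈ 5.159
SE_diff = SEM × √2 ≈ 5.159 × 1.414 ≈ 7.296
z = 7 / 7.296 ≈ 0.959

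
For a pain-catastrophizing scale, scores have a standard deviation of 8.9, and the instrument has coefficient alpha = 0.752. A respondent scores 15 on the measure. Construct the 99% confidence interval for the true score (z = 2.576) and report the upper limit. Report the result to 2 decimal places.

The standard error of measurement is 8.9000·√(1 − 0.7520) ≈ 8.9000·0.4980 ≈ 4.4322.
Half-width = 2.576·4.4322 ≈ 11.4173
Upper limit = 15 + 11.4173 ≈ 26.4173

26.42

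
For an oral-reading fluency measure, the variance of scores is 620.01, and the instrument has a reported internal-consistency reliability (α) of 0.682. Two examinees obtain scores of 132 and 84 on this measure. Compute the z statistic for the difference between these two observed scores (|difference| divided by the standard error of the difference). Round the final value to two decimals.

2.42

SD = √620.01 ≈ 24.90000
SEM = 24.90000 × √(1 − 0.68200) = 24.90000 × √0.31800 ≈ 24.90000 × 0.56391 ≈ 14.04148
SE_diff = SEM × √2 ≈ 14.04148 × 1.41421 ≈ 19.85765
z = 48 / 19.85765 ≈ 2.41720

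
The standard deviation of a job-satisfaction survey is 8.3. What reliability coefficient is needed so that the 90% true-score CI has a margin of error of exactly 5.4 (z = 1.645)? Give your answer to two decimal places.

0.84

SEM needed = half-width / z = 5.4/1.645 ≈ 3.283
Required reliability = 1 − (SEM/SD)² = 1 − 0.156 ≈ 0.844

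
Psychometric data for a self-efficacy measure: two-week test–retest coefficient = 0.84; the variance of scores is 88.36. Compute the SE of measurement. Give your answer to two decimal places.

3.76

σ = 88.36^(1/2) = 9.40000
SEM = 9.40000×√(1 − 0.84000) ≈ 3.76000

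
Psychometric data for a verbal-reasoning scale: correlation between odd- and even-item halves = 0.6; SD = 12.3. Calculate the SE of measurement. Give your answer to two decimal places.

6.15

r_full = 2·0.6 / (1 + 0.6) ≃ 0.750
SEM = 12.300·√(1 − 0.750) ≃ 6.150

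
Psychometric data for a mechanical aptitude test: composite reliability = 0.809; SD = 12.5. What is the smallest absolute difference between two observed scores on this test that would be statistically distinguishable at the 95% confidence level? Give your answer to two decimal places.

15.14

SEM = 12.5000×√(1 − 0.8090) ≈ 5.4629
SE_diff = √2 × SEM ≈ 7.7258
Minimum reliable difference = 1.96 × SE_diff ≈ 1.96 × 7.7258 ≈ 15.1425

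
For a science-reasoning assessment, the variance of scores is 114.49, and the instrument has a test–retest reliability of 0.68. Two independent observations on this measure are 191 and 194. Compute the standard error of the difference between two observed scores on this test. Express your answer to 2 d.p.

8.56

SD = √114.49 = 10.700
The standard error of measurement is 10.700·√(1 − 0.680) ≈ 10.700·0.566 ≈ 6.053.
Standard error of the difference = 6.053·√2 ≈ 8.560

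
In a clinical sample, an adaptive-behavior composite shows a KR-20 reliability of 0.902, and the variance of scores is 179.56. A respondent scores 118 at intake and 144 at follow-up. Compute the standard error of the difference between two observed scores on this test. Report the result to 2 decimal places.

SD = √179.56 = 13.4000
SEM = 13.4000×√(1 − 0.9020) ≈ 4.1949
Standard error of the difference = 4.1949·√2 ≈ 5.9324

5.93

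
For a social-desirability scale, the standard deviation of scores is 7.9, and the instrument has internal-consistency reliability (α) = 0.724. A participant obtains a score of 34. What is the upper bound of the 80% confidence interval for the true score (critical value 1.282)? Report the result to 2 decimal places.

The standard error of measurement is 7.900·√(1 − 0.724) ≈ 7.900·0.525 ≈ 4.150.
1.282 · SEM ≈ 5.321
Upper bound: 34 + 5.321 = 39.321

39.32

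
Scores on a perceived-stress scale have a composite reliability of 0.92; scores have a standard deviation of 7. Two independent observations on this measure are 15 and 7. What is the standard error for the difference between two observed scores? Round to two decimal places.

2.80

SEM = 7.0000 * √(1 − 0.9200) = 7.0000 * √0.0800 ≈ 7.0000 * 0.2828 ≈ 1.9799
SE_diff = SEM * √2 ≈ 1.9799 * 1.4142 ≈ 2.8000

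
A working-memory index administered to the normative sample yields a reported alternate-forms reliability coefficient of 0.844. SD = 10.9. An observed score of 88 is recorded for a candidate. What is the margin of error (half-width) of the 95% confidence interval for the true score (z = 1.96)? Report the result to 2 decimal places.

SEM = 10.9000 × √(1 − 0.8440) = 10.9000 × √0.1560 ≈ 10.9000 × 0.3950 ≈ 4.3052
Half-width = 1.96×4.3052 ≈ 8.4381

8.44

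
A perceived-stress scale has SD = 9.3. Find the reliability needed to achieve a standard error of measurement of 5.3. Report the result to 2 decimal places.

0.68

Required reliability = 1 − (SEM/SD)² = 1 − 0.3248 ≃ 0.6752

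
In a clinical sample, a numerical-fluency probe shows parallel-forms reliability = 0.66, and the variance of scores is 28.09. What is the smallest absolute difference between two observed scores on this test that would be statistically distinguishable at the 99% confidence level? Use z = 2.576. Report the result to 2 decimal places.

11.26

σ = 28.09^(1/2) = 5.3000
The standard error of measurement is 5.3000*√(1 − 0.6600) ≃ 5.3000*0.5831 ≃ 3.0904.
SE_diff = SEM * √2 ≃ 3.0904 * 1.4142 ≃ 4.3705
Minimum reliable difference = 2.576 * SE_diff ≃ 2.576 * 4.3705 ≃ 11.2584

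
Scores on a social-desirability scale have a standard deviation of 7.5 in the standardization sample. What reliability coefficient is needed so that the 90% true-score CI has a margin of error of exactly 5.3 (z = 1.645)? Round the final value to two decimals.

Required SEM = 5.3 / 1.645 ≃ 3.22188
Required reliability = 1 − (SEM/SD)² = 1 − 0.18454 ≃ 0.81546

0.82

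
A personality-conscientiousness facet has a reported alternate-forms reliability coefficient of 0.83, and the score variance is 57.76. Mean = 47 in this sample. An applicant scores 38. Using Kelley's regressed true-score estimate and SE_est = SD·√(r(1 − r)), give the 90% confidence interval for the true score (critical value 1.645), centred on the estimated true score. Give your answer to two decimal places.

[34.83, 44.23]

SD = √57.76 = 7.6000
T̂ = 0.8300(38) + 0.1700(47) ≃ 39.5300
SE_est = SD · √(r(1 − r)) = 7.6000 · √0.1411 ≃ 7.6000 · 0.3756 ≃ 2.8548
CI = 39.5300 ± 1.645 · 2.8548 → [34.8338, 44.2262]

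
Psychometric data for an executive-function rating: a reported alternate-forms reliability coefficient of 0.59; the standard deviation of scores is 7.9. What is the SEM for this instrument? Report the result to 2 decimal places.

5.06

SEM = 7.90000*√(1 − 0.59000) ≈ 5.05847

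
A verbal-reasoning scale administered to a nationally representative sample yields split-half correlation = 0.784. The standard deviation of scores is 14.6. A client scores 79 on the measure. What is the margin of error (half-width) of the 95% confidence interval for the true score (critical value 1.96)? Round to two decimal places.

Full-length reliability (Spearman-Brown) = 2(0.784)/(1+0.784) ≈ 0.87892
SEM = 14.60000 · √(1 − 0.87892) = 14.60000 · √0.12108 ≈ 14.60000 · 0.34796 ≈ 5.08022
Margin = 1.96 · 5.08022 ≈ 9.95723

9.96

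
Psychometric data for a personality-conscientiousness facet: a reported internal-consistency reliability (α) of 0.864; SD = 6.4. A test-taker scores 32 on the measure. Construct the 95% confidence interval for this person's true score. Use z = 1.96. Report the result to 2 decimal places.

[27.37, 36.63]

The standard error of measurement is 6.4000·√(1 − 0.8640) ≃ 6.4000·0.3688 ≃ 2.3602.
Half-width = 1.96·2.3602 ≃ 4.6260
CI = 32 ± 4.6260 → [27.3740, 36.6260]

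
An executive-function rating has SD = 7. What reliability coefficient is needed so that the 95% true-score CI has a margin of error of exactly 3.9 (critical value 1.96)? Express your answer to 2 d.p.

Required SEM = 3.9 / 1.96 ≈ 1.990
Required reliability = 1 − (SEM/SD)² = 1 − 0.081 ≈ 0.919

0.92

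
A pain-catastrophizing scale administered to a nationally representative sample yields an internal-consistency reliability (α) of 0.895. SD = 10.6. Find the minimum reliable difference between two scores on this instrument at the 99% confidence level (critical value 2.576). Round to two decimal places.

The standard error of measurement is 10.6000·√(1 − 0.8950) ≈ 10.6000·0.3240 ≈ 3.4348.
SE_diff = √2 · SEM ≈ 4.8575
Smallest detectable difference = 2.576·4.8575 ≈ 12.5130

12.51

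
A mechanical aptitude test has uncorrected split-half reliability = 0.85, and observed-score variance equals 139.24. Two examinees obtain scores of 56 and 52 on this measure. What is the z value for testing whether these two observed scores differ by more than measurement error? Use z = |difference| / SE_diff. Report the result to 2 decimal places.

SD = √139.24 ≃ 11.80000
r_full = 2·0.85 / (1 + 0.85) ≃ 0.91892
The standard error of measurement is 11.80000×√(1 − 0.91892) ≃ 11.80000×0.28475 ≃ 3.36002.
SE_diff = SEM × √2 ≃ 3.36002 × 1.41421 ≃ 4.75178
z = |56 − 52| / 4.75178 = 4 / 4.75178 ≃ 0.84179

0.84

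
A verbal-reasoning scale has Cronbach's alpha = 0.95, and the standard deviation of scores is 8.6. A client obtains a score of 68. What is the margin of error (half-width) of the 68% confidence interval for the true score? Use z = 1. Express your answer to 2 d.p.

1.92

SEM = 8.600×√(1 − 0.950) ≈ 1.923
Half-width = 1×1.923 ≈ 1.923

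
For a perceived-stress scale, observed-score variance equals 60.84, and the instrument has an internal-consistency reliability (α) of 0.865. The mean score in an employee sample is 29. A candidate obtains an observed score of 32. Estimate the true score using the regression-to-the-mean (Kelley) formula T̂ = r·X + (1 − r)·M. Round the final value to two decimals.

31.60

T̂ = 0.86500(32) + 0.13500(29) ≈ 31.59500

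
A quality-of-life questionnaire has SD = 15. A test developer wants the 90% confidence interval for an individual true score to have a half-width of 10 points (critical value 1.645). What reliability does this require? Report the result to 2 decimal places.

SEM needed = half-width / z = 10/1.645 ≈ 6.07903
r = 1 − (SEM / SD)² = 1 − (6.07903 / 15)² ≈ 1 − 0.16424 ≈ 0.83576

0.84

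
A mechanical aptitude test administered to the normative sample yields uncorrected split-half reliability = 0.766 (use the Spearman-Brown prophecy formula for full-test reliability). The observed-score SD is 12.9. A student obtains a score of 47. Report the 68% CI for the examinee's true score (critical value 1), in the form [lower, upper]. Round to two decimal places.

[42.30, 51.70]

Spearman-Brown: r = 2(0.766) / (1 + 0.766) = 1.532 / 1.766 ≈ 0.867
SEM = 12.900*√(1 − 0.867) ≈ 4.696
Half-width = 1*4.696 ≈ 4.696
68% CI: 47 ± 4.696 = [42.304, 51.696]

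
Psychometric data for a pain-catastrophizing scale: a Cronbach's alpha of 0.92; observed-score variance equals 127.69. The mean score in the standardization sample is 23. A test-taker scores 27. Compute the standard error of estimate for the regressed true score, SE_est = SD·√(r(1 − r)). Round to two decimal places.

3.07

SD = √127.69 ≈ 11.300
SE_est = SD · √(r(1 − r)) = 11.300 · √0.074 ≈ 11.300 · 0.271 ≈ 3.066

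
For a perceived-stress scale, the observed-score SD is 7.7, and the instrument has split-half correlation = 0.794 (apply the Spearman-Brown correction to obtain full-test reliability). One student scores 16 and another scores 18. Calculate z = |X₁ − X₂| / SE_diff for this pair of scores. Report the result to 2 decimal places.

0.54

Full-length reliability (Spearman-Brown) = 2(0.794)/(1+0.794) ≈ 0.885
SEM = 7.700 · √(1 − 0.885) = 7.700 · √0.115 ≈ 7.700 · 0.339 ≈ 2.609
SE_diff = √2 · SEM ≈ 3.690
z = 2 / 3.690 ≈ 0.542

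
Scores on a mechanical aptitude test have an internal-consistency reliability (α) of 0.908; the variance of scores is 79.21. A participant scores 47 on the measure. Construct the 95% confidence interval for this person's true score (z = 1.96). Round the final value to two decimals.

[41.71, 52.29]

σ = 79.21^(1/2) = 8.90000
SEM = 8.90000 · √(1 − 0.90800) = 8.90000 · √0.09200 ≈ 8.90000 · 0.30332 ≈ 2.69950
Half-width = 1.96·2.69950 ≈ 5.29103
CI = 47 ± 5.29103 → [41.70897, 52.29103]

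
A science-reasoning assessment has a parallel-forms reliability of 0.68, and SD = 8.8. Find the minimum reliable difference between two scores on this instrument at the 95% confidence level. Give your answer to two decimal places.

SEM = 8.800 · √(1 − 0.680) = 8.800 · √0.320 ≈ 8.800 · 0.566 ≈ 4.978
Standard error of the difference = 4.978·√2 ≈ 7.040
Minimum reliable difference = 1.96 · SE_diff ≈ 1.96 · 7.040 ≈ 13.798

13.80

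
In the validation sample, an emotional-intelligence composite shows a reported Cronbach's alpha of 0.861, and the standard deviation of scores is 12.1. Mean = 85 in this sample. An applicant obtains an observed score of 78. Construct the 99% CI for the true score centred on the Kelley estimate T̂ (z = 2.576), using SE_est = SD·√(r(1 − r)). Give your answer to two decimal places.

[68.19, 89.76]

T̂ = r·X + (1 − r)·M = 0.861*78 + 0.139*85 = 67.158 + 11.815 ≈ 78.973
SE_est = 12.100*√(0.861*0.139) ≈ 4.186
CI = 78.973 ± 2.576 * 4.186 → [68.190, 89.756]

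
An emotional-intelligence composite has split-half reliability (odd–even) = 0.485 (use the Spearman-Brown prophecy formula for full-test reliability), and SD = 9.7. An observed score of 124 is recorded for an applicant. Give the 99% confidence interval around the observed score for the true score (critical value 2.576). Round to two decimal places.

Full-length reliability (Spearman-Brown) = 2(0.485)/(1+0.485) ≈ 0.65320
The standard error of measurement is 9.70000*√(1 − 0.65320) ≈ 9.70000*0.58890 ≈ 5.71231.
2.576 * SEM ≈ 14.71492
Interval: (109.28508, 138.71492)

[109.29, 138.71]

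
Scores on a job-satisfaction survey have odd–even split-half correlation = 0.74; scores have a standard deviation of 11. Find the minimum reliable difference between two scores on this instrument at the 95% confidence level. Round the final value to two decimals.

11.79

r_full = 2·0.74 / (1 + 0.74) ≈ 0.8506
The standard error of measurement is 11.0000*√(1 − 0.8506) ≈ 11.0000*0.3866 ≈ 4.2521.
SE_diff = SEM * √2 ≈ 4.2521 * 1.4142 ≈ 6.0134
Minimum reliable difference = 1.96 * SE_diff ≈ 1.96 * 6.0134 ≈ 11.7863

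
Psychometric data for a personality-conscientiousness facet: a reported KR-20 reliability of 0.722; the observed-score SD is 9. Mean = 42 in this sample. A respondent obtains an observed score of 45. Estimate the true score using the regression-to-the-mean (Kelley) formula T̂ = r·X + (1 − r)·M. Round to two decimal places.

T̂ = 0.722(45) + 0.278(42) ≈ 44.166

44.17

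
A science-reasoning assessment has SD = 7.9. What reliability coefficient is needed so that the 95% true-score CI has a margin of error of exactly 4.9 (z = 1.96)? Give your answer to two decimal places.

0.90

Required SEM = 4.9 / 1.96 ≈ 2.500
r = 1 − (SEM / SD)² = 1 − (2.500 / 7.9)² ≈ 1 − 0.100 ≈ 0.900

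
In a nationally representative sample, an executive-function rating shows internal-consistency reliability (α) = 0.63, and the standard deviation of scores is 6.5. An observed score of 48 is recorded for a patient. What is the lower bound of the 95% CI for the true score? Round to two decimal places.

40.25

The standard error of measurement is 6.50000·√(1 − 0.63000) ≈ 6.50000·0.60828 ≈ 3.95380.
Half-width = 1.96·3.95380 ≈ 7.74944
Lower bound: 48 − 7.74944 = 40.25056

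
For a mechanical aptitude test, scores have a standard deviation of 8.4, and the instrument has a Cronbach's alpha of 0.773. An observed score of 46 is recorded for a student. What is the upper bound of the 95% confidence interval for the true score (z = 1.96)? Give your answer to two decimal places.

53.84

SEM = 8.4000 × √(1 − 0.7730) = 8.4000 × √0.2270 ≈ 8.4000 × 0.4764 ≈ 4.0021
1.96 × SEM ≈ 7.8442
Upper limit = 46 + 7.8442 ≈ 53.8442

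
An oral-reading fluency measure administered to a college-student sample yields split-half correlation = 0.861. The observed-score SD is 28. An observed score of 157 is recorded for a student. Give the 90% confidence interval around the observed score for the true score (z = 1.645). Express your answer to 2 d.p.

r_full = 2·0.861 / (1 + 0.861) ≃ 0.925
SEM = 28.000 × √(1 − 0.925) = 28.000 × √0.075 ≃ 28.000 × 0.273 ≃ 7.652
1.645 × SEM ≃ 12.588
90% CI: 157 ± 12.588 = [144.412, 169.588]

[144.41, 169.59]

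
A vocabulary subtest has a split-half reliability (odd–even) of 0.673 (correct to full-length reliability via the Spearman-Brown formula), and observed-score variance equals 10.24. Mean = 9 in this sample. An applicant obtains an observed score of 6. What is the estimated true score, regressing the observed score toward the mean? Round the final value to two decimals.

6.59

r_full = 2·0.673 / (1 + 0.673) ≈ 0.805
Estimated true score = 0.805×6 + (1 − 0.805)×9 ≈ 6.586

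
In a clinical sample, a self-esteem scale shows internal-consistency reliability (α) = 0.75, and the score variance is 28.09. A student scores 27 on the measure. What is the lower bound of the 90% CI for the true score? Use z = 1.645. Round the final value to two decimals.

SD = √28.09 ≈ 5.3000
SEM = 5.3000 * √(1 − 0.7500) = 5.3000 * √0.2500 ≈ 5.3000 * 0.5000 ≈ 2.6500
1.645 * SEM ≈ 4.3593
Lower limit = 27 − 4.3593 ≈ 22.6408

22.64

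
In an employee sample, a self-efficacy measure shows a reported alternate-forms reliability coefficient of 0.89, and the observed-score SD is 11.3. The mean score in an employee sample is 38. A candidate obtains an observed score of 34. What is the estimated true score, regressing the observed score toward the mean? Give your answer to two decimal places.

Estimated true score = 0.8900*34 + (1 − 0.8900)*38 ≈ 34.4400

34.44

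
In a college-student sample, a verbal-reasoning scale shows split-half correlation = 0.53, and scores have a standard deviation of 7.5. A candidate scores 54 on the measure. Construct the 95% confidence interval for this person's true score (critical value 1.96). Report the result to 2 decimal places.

[45.85, 62.15]

Spearman-Brown: r = 2(0.53) / (1 + 0.53) = 1.060 / 1.530 ≈ 0.693
SEM = 7.500 · √(1 − 0.693) = 7.500 · √0.307 ≈ 7.500 · 0.554 ≈ 4.157
Half-width = 1.96·4.157 ≈ 8.147
CI = 54 ± 8.147 → [45.853, 62.147]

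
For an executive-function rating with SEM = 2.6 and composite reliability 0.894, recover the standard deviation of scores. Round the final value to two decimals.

σ = SEM·(1 − r)^(−1/2) ≈ 2.6×3.071 ≈ 7.986

7.99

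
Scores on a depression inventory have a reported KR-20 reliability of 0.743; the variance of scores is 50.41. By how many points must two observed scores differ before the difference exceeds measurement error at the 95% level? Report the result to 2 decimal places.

9.98

SD = √50.41 = 7.10000
SEM = 7.10000 · √(1 − 0.74300) = 7.10000 · √0.25700 ≈ 7.10000 · 0.50695 ≈ 3.59936
Standard error of the difference = 3.59936·√2 ≈ 5.09026
Smallest detectable difference = 1.96·5.09026 ≈ 9.97691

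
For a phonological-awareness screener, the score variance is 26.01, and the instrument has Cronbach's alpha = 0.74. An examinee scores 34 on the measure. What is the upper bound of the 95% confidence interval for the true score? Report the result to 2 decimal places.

39.10

SD = √26.01 ≈ 5.1000
SEM = 5.1000 × √(1 − 0.7400) = 5.1000 × √0.2600 ≈ 5.1000 × 0.5099 ≈ 2.6005
Margin = 1.96 × 2.6005 ≈ 5.0970
Upper bound: 34 + 5.0970 = 39.0970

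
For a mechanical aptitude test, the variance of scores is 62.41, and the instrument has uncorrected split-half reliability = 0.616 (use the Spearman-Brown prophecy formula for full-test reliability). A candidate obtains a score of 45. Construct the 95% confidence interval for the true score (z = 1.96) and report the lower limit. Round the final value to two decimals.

37.45

σ = 62.41^(1/2) = 7.9000
Full-length reliability (Spearman-Brown) = 2(0.616)/(1+0.616) ≃ 0.7624
SEM = 7.9000 · √(1 − 0.7624) = 7.9000 · √0.2376 ≃ 7.9000 · 0.4875 ≃ 3.8510
Half-width = 1.96·3.8510 ≃ 7.5479
Lower bound: 45 − 7.5479 = 37.4521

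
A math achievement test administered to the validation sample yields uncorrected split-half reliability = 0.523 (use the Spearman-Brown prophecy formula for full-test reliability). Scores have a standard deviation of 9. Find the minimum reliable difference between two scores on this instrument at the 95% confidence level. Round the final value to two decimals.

Full-length reliability (Spearman-Brown) = 2(0.523)/(1+0.523) ≈ 0.687
SEM = 9.000 * √(1 − 0.687) = 9.000 * √0.313 ≈ 9.000 * 0.560 ≈ 5.037
SE_diff = SEM * √2 ≈ 5.037 * 1.414 ≈ 7.123
Minimum reliable difference = 1.96 * SE_diff ≈ 1.96 * 7.123 ≈ 13.961

13.96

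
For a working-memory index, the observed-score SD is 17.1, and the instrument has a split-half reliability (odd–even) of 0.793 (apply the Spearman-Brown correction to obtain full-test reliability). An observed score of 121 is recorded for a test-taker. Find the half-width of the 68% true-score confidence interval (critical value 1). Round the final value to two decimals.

r_full = 2·0.793 / (1 + 0.793) ≈ 0.885
SEM = 17.100 × √(1 − 0.885) = 17.100 × √0.115 ≈ 17.100 × 0.340 ≈ 5.810
1 × SEM ≈ 5.810

5.81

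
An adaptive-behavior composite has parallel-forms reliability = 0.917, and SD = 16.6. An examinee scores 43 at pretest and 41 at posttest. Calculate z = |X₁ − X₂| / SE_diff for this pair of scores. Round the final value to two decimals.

The standard error of measurement is 16.6000×√(1 − 0.9170) ≈ 16.6000×0.2881 ≈ 4.7824.
Standard error of the difference = 4.7824·√2 ≈ 6.7634
z = 2 / 6.7634 ≈ 0.2957

0.30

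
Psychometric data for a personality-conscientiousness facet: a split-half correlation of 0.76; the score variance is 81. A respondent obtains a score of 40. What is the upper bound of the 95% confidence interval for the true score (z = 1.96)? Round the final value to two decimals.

46.51

σ = 81^(1/2) = 9.0000
r_full = 2·0.76 / (1 + 0.76) ≈ 0.8636
SEM = 9.0000 × √(1 − 0.8636) = 9.0000 × √0.1364 ≈ 9.0000 × 0.3693 ≈ 3.3235
Half-width = 1.96×3.3235 ≈ 6.5140
Upper limit = 40 + 6.5140 ≈ 46.5140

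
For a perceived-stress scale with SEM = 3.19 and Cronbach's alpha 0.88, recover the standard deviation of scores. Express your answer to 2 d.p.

SD = SEM / √(1 − r) = 3.19 / √0.1200 ≈ 3.19 / 0.3464 ≈ 9.2087

9.21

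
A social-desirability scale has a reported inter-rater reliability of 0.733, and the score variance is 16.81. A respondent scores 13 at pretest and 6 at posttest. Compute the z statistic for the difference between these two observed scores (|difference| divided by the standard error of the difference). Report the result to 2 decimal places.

SD = √16.81 ≈ 4.1000
SEM = 4.1000 * √(1 − 0.7330) = 4.1000 * √0.2670 ≈ 4.1000 * 0.5167 ≈ 2.1186
SE_diff = √2 * SEM ≈ 2.9961
z = 7 / 2.9961 ≈ 2.3364

2.34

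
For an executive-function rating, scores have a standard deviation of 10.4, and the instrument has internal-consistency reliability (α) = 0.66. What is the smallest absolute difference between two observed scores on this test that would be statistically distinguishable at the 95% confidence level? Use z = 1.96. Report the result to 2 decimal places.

SEM = 10.4000 * √(1 − 0.6600) = 10.4000 * √0.3400 ≈ 10.4000 * 0.5831 ≈ 6.0642
Standard error of the difference = 6.0642·√2 ≈ 8.5761
Smallest detectable difference = 1.96*8.5761 ≈ 16.8091

16.81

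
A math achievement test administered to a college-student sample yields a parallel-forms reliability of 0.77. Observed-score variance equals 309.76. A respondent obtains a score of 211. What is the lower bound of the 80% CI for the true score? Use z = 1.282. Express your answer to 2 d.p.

200.18

SD = √309.76 = 17.6000
SEM = 17.6000 × √(1 − 0.7700) = 17.6000 × √0.2300 ≈ 17.6000 × 0.4796 ≈ 8.4407
1.282 × SEM ≈ 10.8209
Lower limit = 211 − 10.8209 ≈ 200.1791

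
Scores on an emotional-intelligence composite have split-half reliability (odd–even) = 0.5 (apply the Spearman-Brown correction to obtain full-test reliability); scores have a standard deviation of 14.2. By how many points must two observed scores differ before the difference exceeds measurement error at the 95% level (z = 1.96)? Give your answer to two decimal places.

Spearman-Brown: r = 2(0.5) / (1 + 0.5) = 1.0000 / 1.5000 ≈ 0.6667
SEM = 14.2000 * √(1 − 0.6667) = 14.2000 * √0.3333 ≈ 14.2000 * 0.5774 ≈ 8.1984
Standard error of the difference = 8.1984·√2 ≈ 11.5943
Smallest detectable difference = 1.96*11.5943 ≈ 22.7247

22.72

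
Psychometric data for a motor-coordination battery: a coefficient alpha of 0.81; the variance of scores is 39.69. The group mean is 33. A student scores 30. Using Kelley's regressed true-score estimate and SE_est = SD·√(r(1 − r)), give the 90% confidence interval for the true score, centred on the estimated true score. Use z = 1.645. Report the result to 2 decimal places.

SD = √39.69 ≈ 6.3000
T̂ = r·X + (1 − r)·M = 0.8100×30 + 0.1900×33 = 24.3000 + 6.2700 ≈ 30.5700
SE_est = SD × √(r(1 − r)) = 6.3000 × √0.1539 ≈ 6.3000 × 0.3923 ≈ 2.4715
90% CI: 30.5700 ± 4.0656 ≈ (26.5044, 34.6356)

[26.50, 34.64]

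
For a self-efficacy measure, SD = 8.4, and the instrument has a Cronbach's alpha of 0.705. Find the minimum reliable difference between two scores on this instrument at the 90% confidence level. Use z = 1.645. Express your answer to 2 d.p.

SEM = 8.400 · √(1 − 0.705) = 8.400 · √0.295 ≃ 8.400 · 0.543 ≃ 4.562
SE_diff = SEM · √2 ≃ 4.562 · 1.414 ≃ 6.452
Minimum reliable difference = 1.645 · SE_diff ≃ 1.645 · 6.452 ≃ 10.614

10.61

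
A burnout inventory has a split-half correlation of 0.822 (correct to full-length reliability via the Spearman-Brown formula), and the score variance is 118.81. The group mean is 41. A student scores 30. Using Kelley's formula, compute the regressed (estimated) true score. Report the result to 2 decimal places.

31.07

r_full = 2·0.822 / (1 + 0.822) ≈ 0.9023
T̂ = r·X + (1 − r)·M = 0.9023·30 + 0.0977·41 ≈ 27.0692 + 4.0055 ≈ 31.0746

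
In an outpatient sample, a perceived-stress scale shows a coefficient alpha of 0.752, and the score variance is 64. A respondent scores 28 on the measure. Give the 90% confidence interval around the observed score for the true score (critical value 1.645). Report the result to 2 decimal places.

[21.45, 34.55]

SD = √64 ≈ 8.000
SEM = 8.000*√(1 − 0.752) ≈ 3.984
Half-width = 1.645*3.984 ≈ 6.554
90% CI: 28 ± 6.554 = [21.446, 34.554]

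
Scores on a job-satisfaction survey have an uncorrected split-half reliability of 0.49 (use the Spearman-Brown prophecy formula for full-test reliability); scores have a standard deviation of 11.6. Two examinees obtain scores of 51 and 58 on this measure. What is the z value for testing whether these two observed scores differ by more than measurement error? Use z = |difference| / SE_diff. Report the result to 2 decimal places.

r_full = 2·0.49 / (1 + 0.49) ≈ 0.658
SEM = 11.600 × √(1 − 0.658) = 11.600 × √0.342 ≈ 11.600 × 0.585 ≈ 6.787
Standard error of the difference = 6.787·√2 ≈ 9.598
z = |51 − 58| / 9.598 = 7 / 9.598 ≈ 0.729

0.73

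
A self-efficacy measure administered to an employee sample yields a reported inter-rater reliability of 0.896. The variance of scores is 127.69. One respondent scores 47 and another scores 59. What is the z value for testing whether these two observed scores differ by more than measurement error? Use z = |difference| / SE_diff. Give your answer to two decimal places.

SD = √127.69 ≈ 11.3000
SEM = 11.3000 × √(1 − 0.8960) = 11.3000 × √0.1040 ≈ 11.3000 × 0.3225 ≈ 3.6441
Standard error of the difference = 3.6441·√2 ≈ 5.1536
z = |47 − 59| / 5.1536 = 12 / 5.1536 ≈ 2.3285

2.33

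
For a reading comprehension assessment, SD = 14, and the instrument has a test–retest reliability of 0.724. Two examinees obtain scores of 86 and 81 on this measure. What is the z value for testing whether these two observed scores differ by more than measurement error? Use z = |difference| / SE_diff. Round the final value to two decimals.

SEM = 14.0000×√(1 − 0.7240) ≈ 7.3550
SE_diff = SEM × √2 ≈ 7.3550 × 1.4142 ≈ 10.4015
z = |86 − 81| / 10.4015 = 5 / 10.4015 ≈ 0.4807

0.48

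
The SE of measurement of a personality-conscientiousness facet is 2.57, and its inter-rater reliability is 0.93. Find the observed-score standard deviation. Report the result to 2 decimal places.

9.71

SD = 2.57 / √(1 − 0.93) ≈ 9.714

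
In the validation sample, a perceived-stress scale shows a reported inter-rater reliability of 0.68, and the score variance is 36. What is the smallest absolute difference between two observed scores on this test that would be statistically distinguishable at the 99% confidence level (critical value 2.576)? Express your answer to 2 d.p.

12.36

σ = 36^(1/2) = 6.0000
SEM = 6.0000 · √(1 − 0.6800) = 6.0000 · √0.3200 ≃ 6.0000 · 0.5657 ≃ 3.3941
SE_diff = SEM · √2 ≃ 3.3941 · 1.4142 ≃ 4.8000
Minimum reliable difference = 2.576 · SE_diff ≃ 2.576 · 4.8000 ≃ 12.3648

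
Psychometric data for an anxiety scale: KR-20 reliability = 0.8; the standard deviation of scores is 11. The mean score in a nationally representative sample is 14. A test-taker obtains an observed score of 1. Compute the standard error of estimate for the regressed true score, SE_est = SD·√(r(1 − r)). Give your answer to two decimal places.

4.40

SE_est = 11.000·√[r(1 − r)] ≈ 4.400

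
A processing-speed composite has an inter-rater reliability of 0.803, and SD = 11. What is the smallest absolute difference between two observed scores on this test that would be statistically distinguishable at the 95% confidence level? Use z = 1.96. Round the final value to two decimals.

13.53

SEM = 11.00000*√(1 − 0.80300) ≈ 4.88232
SE_diff = √2 * SEM ≈ 6.90464
Minimum reliable difference = 1.96 * SE_diff ≈ 1.96 * 6.90464 ≈ 13.53309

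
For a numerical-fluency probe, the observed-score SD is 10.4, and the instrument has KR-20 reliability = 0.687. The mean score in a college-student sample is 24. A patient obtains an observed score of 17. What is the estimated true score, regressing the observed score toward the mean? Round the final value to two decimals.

T̂ = 0.68700(17) + 0.31300(24) ≃ 19.19100

19.19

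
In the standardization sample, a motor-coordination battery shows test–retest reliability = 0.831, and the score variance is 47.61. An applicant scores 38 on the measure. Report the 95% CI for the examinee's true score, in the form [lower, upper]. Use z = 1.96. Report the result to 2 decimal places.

SD = √47.61 ≈ 6.900
SEM = 6.900 · √(1 − 0.831) = 6.900 · √0.169 ≈ 6.900 · 0.411 ≈ 2.837
Half-width = 1.96·2.837 ≈ 5.560
CI = 38 ± 5.560 → [32.440, 43.560]

[32.44, 43.56]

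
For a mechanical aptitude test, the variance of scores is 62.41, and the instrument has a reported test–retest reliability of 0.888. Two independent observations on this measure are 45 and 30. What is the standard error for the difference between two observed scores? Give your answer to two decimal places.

SD = √62.41 = 7.900
SEM = 7.900 · √(1 − 0.888) = 7.900 · √0.112 ≈ 7.900 · 0.335 ≈ 2.644
SE_diff = √2 · SEM ≈ 3.739

3.74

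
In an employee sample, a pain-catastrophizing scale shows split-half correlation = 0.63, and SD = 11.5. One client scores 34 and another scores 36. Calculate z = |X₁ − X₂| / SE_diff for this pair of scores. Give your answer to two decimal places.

Spearman-Brown: r = 2(0.63) / (1 + 0.63) = 1.2600 / 1.6300 ≈ 0.7730
The standard error of measurement is 11.5000·√(1 − 0.7730) ≈ 11.5000·0.4764 ≈ 5.4790.
SE_diff = SEM · √2 ≈ 5.4790 · 1.4142 ≈ 7.7485
z = |34 − 36| / 7.7485 = 2 / 7.7485 ≈ 0.2581

0.26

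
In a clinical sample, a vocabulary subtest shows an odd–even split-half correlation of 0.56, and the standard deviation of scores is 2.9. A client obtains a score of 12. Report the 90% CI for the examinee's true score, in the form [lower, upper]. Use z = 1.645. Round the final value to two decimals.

r_full = 2·0.56 / (1 + 0.56) ≈ 0.718
SEM = 2.900 * √(1 − 0.718) = 2.900 * √0.282 ≈ 2.900 * 0.531 ≈ 1.540
Margin = 1.645 * 1.540 ≈ 2.534
CI = 12 ± 2.534 → [9.466, 14.534]

[9.47, 14.53]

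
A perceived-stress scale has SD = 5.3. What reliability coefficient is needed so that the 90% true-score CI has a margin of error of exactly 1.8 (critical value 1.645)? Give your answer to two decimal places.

0.96

Required SEM = 1.8 / 1.645 ≃ 1.09422
Required reliability = 1 − (SEM/SD)² = 1 − 0.04262 ≃ 0.95738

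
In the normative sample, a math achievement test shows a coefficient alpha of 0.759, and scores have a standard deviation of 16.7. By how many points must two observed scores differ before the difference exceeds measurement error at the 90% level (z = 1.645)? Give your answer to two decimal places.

SEM = 16.7000*√(1 − 0.7590) ≈ 8.1983
SE_diff = SEM * √2 ≈ 8.1983 * 1.4142 ≈ 11.5942
Smallest detectable difference = 1.645*11.5942 ≈ 19.0724

19.07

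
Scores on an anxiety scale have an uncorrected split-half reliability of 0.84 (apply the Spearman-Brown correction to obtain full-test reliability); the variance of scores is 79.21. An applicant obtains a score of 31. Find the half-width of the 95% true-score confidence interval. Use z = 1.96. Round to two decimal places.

SD = √79.21 = 8.9000
Spearman-Brown: r = 2(0.84) / (1 + 0.84) = 1.6800 / 1.8400 ≈ 0.9130
The standard error of measurement is 8.9000×√(1 − 0.9130) ≈ 8.9000×0.2949 ≈ 2.6245.
Margin = 1.96 × 2.6245 ≈ 5.1440

5.14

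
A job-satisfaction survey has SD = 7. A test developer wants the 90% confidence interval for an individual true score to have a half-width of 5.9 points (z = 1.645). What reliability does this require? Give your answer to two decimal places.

0.74

Required SEM = 5.9 / 1.645 ≃ 3.5866
r = 1 − (3.5866/7)² ≃ 1 − 0.2625 ≃ 0.7375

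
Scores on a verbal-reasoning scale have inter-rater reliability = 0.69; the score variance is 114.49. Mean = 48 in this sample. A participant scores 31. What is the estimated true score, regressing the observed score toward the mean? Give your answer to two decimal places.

T̂ = r·X + (1 − r)·M = 0.6900·31 + 0.3100·48 = 21.3900 + 14.8800 ≈ 36.2700

36.27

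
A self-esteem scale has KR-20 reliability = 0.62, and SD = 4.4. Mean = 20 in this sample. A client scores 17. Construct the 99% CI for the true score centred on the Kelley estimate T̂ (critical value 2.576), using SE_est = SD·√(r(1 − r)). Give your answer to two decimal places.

[12.64, 23.64]

T̂ = r·X + (1 − r)·M = 0.6200*17 + 0.3800*20 = 10.5400 + 7.6000 ≈ 18.1400
SE_est = SD * √(r(1 − r)) = 4.4000 * √0.2356 ≈ 4.4000 * 0.4854 ≈ 2.1357
CI = 18.1400 ± 2.576 * 2.1357 → [12.6384, 23.6416]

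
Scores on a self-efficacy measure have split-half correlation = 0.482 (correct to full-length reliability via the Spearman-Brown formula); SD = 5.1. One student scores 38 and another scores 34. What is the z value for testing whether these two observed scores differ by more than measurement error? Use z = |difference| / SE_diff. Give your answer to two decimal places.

r_full = 2·0.482 / (1 + 0.482) ≈ 0.65047
SEM = 5.10000*√(1 − 0.65047) ≈ 3.01516
SE_diff = √2 * SEM ≈ 4.26409
z = |38 − 34| / 4.26409 = 4 / 4.26409 ≈ 0.93807

0.94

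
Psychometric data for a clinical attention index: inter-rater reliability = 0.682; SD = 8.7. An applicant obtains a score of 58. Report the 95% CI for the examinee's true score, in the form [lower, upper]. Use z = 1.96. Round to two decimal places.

The standard error of measurement is 8.7000·√(1 − 0.6820) ≈ 8.7000·0.5639 ≈ 4.9061.
Half-width = 1.96·4.9061 ≈ 9.6159
CI = 58 ± 9.6159 → [48.3841, 67.6159]

[48.38, 67.62]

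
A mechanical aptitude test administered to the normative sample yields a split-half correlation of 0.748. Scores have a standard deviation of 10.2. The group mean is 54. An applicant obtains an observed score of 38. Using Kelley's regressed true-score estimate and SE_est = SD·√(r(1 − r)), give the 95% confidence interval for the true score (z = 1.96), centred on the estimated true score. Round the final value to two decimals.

[33.28, 47.33]

r_full = 2·0.748 / (1 + 0.748) ≈ 0.8558
T̂ = 0.8558(38) + 0.1442(54) ≈ 40.3066
SE_est = SD * √(r(1 − r)) = 10.2000 * √0.1234 ≈ 10.2000 * 0.3513 ≈ 3.5828
CI = 40.3066 ± 1.96 * 3.5828 → [33.2843, 47.3290]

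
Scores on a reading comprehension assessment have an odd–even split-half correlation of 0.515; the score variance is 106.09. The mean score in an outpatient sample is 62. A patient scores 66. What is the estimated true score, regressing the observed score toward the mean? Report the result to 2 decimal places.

64.72

Full-length reliability (Spearman-Brown) = 2(0.515)/(1+0.515) ≈ 0.6799
T̂ = r·X + (1 − r)·M = 0.6799*66 + 0.3201*62 ≈ 44.8713 + 19.8482 ≈ 64.7195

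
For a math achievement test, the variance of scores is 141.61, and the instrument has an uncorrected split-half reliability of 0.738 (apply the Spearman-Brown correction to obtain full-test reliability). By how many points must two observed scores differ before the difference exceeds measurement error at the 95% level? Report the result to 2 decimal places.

12.81

SD = √141.61 ≈ 11.900
Full-length reliability (Spearman-Brown) = 2(0.738)/(1+0.738) ≈ 0.849
SEM = 11.900 * √(1 − 0.849) = 11.900 * √0.151 ≈ 11.900 * 0.388 ≈ 4.620
SE_diff = SEM * √2 ≈ 4.620 * 1.414 ≈ 6.534
Minimum reliable difference = 1.96 * SE_diff ≈ 1.96 * 6.534 ≈ 12.807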